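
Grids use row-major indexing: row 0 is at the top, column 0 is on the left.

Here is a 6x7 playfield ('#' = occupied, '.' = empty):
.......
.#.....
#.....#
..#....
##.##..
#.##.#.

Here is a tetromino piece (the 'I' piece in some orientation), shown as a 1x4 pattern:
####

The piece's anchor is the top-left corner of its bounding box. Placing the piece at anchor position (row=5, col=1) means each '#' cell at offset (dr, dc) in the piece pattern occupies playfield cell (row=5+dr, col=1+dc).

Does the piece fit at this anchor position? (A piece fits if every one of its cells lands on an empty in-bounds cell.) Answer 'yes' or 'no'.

Check each piece cell at anchor (5, 1):
  offset (0,0) -> (5,1): empty -> OK
  offset (0,1) -> (5,2): occupied ('#') -> FAIL
  offset (0,2) -> (5,3): occupied ('#') -> FAIL
  offset (0,3) -> (5,4): empty -> OK
All cells valid: no

Answer: no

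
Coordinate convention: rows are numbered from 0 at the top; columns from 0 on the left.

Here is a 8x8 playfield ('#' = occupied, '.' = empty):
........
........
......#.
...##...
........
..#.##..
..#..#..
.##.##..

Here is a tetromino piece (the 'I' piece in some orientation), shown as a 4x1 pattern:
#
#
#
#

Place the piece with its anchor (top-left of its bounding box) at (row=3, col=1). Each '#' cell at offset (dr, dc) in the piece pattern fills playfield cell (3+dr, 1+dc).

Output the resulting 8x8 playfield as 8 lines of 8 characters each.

Fill (3+0,1+0) = (3,1)
Fill (3+1,1+0) = (4,1)
Fill (3+2,1+0) = (5,1)
Fill (3+3,1+0) = (6,1)

Answer: ........
........
......#.
.#.##...
.#......
.##.##..
.##..#..
.##.##..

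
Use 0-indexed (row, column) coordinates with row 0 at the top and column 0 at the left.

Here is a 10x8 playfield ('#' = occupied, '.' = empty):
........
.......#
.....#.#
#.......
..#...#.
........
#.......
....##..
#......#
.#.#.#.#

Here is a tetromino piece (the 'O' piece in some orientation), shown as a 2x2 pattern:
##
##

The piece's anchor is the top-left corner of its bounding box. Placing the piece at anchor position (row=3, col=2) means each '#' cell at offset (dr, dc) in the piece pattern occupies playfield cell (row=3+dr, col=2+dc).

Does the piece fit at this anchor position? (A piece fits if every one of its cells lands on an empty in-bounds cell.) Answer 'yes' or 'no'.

Answer: no

Derivation:
Check each piece cell at anchor (3, 2):
  offset (0,0) -> (3,2): empty -> OK
  offset (0,1) -> (3,3): empty -> OK
  offset (1,0) -> (4,2): occupied ('#') -> FAIL
  offset (1,1) -> (4,3): empty -> OK
All cells valid: no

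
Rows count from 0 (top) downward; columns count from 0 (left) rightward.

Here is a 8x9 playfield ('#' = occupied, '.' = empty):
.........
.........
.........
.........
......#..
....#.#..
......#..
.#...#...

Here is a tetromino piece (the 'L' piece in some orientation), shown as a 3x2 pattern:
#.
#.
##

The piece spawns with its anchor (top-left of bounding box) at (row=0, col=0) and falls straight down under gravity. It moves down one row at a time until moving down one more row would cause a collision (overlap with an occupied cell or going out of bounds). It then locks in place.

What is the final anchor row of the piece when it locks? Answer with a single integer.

Spawn at (row=0, col=0). Try each row:
  row 0: fits
  row 1: fits
  row 2: fits
  row 3: fits
  row 4: fits
  row 5: blocked -> lock at row 4

Answer: 4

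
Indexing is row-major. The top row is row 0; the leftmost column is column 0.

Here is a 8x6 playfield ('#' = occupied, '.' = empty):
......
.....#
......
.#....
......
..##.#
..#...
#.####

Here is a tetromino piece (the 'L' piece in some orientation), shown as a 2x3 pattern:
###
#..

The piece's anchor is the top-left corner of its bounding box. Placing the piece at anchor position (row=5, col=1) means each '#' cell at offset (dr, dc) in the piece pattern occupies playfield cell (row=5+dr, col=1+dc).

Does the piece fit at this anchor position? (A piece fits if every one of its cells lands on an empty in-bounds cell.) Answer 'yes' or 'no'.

Answer: no

Derivation:
Check each piece cell at anchor (5, 1):
  offset (0,0) -> (5,1): empty -> OK
  offset (0,1) -> (5,2): occupied ('#') -> FAIL
  offset (0,2) -> (5,3): occupied ('#') -> FAIL
  offset (1,0) -> (6,1): empty -> OK
All cells valid: no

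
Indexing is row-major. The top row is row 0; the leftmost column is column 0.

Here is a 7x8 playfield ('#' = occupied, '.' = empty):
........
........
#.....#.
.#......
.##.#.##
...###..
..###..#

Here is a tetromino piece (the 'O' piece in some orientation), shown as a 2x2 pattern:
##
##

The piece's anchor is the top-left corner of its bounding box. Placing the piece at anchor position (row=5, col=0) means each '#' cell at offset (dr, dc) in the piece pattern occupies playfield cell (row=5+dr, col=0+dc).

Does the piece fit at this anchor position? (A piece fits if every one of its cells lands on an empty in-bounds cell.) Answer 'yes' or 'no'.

Check each piece cell at anchor (5, 0):
  offset (0,0) -> (5,0): empty -> OK
  offset (0,1) -> (5,1): empty -> OK
  offset (1,0) -> (6,0): empty -> OK
  offset (1,1) -> (6,1): empty -> OK
All cells valid: yes

Answer: yes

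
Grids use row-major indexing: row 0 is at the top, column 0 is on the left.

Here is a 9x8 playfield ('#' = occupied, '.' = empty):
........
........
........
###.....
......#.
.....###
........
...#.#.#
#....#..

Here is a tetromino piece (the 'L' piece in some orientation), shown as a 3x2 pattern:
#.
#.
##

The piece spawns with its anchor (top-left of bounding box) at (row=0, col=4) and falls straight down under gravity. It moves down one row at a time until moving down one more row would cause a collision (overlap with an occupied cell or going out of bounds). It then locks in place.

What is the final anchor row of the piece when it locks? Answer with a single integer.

Answer: 2

Derivation:
Spawn at (row=0, col=4). Try each row:
  row 0: fits
  row 1: fits
  row 2: fits
  row 3: blocked -> lock at row 2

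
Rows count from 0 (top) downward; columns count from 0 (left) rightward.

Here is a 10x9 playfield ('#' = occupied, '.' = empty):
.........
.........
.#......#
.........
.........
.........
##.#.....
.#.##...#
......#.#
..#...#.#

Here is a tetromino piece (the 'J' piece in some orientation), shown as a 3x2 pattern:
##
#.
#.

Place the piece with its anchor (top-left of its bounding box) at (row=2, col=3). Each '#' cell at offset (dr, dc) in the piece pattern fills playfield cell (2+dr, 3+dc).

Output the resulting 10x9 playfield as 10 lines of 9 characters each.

Fill (2+0,3+0) = (2,3)
Fill (2+0,3+1) = (2,4)
Fill (2+1,3+0) = (3,3)
Fill (2+2,3+0) = (4,3)

Answer: .........
.........
.#.##...#
...#.....
...#.....
.........
##.#.....
.#.##...#
......#.#
..#...#.#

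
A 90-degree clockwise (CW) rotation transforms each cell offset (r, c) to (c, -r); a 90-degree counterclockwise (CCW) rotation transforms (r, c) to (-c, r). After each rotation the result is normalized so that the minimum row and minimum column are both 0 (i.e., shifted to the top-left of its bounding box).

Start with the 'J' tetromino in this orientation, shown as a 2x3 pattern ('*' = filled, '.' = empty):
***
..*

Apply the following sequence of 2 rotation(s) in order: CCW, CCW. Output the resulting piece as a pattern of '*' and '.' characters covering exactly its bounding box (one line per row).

Start:
***
..*
After rotation 1 (CCW):
**
*.
*.
After rotation 2 (CCW):
*..
***

Answer: *..
***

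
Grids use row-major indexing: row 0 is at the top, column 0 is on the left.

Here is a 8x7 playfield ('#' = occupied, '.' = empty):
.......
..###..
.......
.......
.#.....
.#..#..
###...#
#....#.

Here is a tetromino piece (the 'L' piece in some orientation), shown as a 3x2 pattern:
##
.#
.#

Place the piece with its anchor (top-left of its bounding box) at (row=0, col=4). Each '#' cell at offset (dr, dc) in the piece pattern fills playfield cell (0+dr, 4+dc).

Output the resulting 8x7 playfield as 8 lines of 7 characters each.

Fill (0+0,4+0) = (0,4)
Fill (0+0,4+1) = (0,5)
Fill (0+1,4+1) = (1,5)
Fill (0+2,4+1) = (2,5)

Answer: ....##.
..####.
.....#.
.......
.#.....
.#..#..
###...#
#....#.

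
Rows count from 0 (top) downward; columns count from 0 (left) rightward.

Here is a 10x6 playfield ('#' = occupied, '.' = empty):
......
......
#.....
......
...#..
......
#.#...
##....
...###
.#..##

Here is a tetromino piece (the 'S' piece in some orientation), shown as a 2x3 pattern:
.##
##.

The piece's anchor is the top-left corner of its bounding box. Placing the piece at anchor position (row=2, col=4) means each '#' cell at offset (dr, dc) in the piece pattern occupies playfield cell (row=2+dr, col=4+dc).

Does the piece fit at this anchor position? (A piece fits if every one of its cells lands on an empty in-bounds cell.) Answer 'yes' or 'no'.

Answer: no

Derivation:
Check each piece cell at anchor (2, 4):
  offset (0,1) -> (2,5): empty -> OK
  offset (0,2) -> (2,6): out of bounds -> FAIL
  offset (1,0) -> (3,4): empty -> OK
  offset (1,1) -> (3,5): empty -> OK
All cells valid: no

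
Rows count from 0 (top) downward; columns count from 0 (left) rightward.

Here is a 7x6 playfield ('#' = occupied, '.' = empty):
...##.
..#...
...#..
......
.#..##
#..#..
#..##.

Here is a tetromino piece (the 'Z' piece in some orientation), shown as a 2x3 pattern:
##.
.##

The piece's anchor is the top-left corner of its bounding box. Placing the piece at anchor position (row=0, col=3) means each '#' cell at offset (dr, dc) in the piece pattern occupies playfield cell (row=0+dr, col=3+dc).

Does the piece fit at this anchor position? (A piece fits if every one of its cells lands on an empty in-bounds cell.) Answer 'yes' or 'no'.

Check each piece cell at anchor (0, 3):
  offset (0,0) -> (0,3): occupied ('#') -> FAIL
  offset (0,1) -> (0,4): occupied ('#') -> FAIL
  offset (1,1) -> (1,4): empty -> OK
  offset (1,2) -> (1,5): empty -> OK
All cells valid: no

Answer: no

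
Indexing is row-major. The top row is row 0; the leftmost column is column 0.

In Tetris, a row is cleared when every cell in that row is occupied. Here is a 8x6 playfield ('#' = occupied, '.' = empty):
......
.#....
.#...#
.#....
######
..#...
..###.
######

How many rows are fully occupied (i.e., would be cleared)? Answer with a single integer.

Check each row:
  row 0: 6 empty cells -> not full
  row 1: 5 empty cells -> not full
  row 2: 4 empty cells -> not full
  row 3: 5 empty cells -> not full
  row 4: 0 empty cells -> FULL (clear)
  row 5: 5 empty cells -> not full
  row 6: 3 empty cells -> not full
  row 7: 0 empty cells -> FULL (clear)
Total rows cleared: 2

Answer: 2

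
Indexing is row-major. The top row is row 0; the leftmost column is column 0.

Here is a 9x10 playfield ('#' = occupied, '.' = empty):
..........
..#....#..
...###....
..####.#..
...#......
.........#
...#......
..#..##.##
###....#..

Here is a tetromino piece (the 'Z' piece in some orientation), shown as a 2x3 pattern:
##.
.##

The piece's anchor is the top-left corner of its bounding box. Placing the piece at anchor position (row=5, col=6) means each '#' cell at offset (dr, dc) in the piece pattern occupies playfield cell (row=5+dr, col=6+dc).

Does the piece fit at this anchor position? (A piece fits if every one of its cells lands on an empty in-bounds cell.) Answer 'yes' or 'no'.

Check each piece cell at anchor (5, 6):
  offset (0,0) -> (5,6): empty -> OK
  offset (0,1) -> (5,7): empty -> OK
  offset (1,1) -> (6,7): empty -> OK
  offset (1,2) -> (6,8): empty -> OK
All cells valid: yes

Answer: yes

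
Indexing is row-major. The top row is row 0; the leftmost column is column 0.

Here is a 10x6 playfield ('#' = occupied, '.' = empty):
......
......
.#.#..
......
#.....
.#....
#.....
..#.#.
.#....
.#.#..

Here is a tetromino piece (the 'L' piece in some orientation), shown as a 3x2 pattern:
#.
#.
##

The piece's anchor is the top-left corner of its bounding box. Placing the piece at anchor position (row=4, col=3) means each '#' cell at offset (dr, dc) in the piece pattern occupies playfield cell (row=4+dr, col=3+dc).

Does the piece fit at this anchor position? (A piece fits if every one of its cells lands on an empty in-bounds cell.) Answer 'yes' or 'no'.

Answer: yes

Derivation:
Check each piece cell at anchor (4, 3):
  offset (0,0) -> (4,3): empty -> OK
  offset (1,0) -> (5,3): empty -> OK
  offset (2,0) -> (6,3): empty -> OK
  offset (2,1) -> (6,4): empty -> OK
All cells valid: yes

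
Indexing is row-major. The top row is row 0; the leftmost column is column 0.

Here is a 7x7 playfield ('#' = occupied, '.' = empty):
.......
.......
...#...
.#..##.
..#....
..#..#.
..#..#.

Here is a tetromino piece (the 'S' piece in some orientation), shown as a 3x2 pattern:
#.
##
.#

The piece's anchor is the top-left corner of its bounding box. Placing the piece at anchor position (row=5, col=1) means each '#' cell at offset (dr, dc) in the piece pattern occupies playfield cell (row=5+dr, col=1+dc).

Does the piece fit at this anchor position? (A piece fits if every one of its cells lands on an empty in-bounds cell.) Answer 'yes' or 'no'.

Check each piece cell at anchor (5, 1):
  offset (0,0) -> (5,1): empty -> OK
  offset (1,0) -> (6,1): empty -> OK
  offset (1,1) -> (6,2): occupied ('#') -> FAIL
  offset (2,1) -> (7,2): out of bounds -> FAIL
All cells valid: no

Answer: no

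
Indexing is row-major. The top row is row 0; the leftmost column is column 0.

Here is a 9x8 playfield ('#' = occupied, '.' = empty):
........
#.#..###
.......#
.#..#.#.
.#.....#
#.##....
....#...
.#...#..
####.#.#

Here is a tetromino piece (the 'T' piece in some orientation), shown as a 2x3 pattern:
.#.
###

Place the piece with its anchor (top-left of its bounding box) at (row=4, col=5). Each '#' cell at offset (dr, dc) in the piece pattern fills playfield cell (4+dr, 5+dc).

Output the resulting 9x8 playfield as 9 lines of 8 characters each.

Fill (4+0,5+1) = (4,6)
Fill (4+1,5+0) = (5,5)
Fill (4+1,5+1) = (5,6)
Fill (4+1,5+2) = (5,7)

Answer: ........
#.#..###
.......#
.#..#.#.
.#....##
#.##.###
....#...
.#...#..
####.#.#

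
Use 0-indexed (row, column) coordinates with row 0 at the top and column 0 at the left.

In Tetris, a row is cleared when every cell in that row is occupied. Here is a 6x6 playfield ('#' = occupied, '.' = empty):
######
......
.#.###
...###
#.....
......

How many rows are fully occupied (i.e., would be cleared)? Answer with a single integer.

Answer: 1

Derivation:
Check each row:
  row 0: 0 empty cells -> FULL (clear)
  row 1: 6 empty cells -> not full
  row 2: 2 empty cells -> not full
  row 3: 3 empty cells -> not full
  row 4: 5 empty cells -> not full
  row 5: 6 empty cells -> not full
Total rows cleared: 1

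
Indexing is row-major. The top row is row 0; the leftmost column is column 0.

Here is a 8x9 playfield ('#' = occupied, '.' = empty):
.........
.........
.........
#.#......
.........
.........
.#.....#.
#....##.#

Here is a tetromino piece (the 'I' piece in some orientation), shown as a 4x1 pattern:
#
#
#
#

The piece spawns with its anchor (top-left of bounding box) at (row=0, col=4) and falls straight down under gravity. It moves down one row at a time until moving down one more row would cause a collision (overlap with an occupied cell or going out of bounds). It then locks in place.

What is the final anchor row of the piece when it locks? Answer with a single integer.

Answer: 4

Derivation:
Spawn at (row=0, col=4). Try each row:
  row 0: fits
  row 1: fits
  row 2: fits
  row 3: fits
  row 4: fits
  row 5: blocked -> lock at row 4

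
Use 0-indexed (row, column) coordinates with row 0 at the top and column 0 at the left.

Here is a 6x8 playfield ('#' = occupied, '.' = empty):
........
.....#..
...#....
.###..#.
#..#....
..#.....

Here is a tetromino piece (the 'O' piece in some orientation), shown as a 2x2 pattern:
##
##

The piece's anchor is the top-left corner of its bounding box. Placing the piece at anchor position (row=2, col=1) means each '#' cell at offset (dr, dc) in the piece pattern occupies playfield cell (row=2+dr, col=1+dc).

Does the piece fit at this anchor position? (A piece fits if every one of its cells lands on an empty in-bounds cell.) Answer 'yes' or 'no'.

Check each piece cell at anchor (2, 1):
  offset (0,0) -> (2,1): empty -> OK
  offset (0,1) -> (2,2): empty -> OK
  offset (1,0) -> (3,1): occupied ('#') -> FAIL
  offset (1,1) -> (3,2): occupied ('#') -> FAIL
All cells valid: no

Answer: no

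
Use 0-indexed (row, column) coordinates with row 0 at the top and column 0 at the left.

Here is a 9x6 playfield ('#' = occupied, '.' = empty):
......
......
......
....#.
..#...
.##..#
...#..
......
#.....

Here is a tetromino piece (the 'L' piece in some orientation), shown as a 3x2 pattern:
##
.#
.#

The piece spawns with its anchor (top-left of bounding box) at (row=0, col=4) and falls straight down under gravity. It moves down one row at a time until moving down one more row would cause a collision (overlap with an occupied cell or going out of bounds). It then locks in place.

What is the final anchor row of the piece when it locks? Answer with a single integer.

Answer: 2

Derivation:
Spawn at (row=0, col=4). Try each row:
  row 0: fits
  row 1: fits
  row 2: fits
  row 3: blocked -> lock at row 2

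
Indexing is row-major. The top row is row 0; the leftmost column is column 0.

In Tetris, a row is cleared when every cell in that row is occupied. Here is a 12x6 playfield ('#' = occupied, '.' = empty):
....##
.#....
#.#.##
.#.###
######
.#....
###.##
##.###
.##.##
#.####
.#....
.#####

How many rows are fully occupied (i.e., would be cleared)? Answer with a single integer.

Check each row:
  row 0: 4 empty cells -> not full
  row 1: 5 empty cells -> not full
  row 2: 2 empty cells -> not full
  row 3: 2 empty cells -> not full
  row 4: 0 empty cells -> FULL (clear)
  row 5: 5 empty cells -> not full
  row 6: 1 empty cell -> not full
  row 7: 1 empty cell -> not full
  row 8: 2 empty cells -> not full
  row 9: 1 empty cell -> not full
  row 10: 5 empty cells -> not full
  row 11: 1 empty cell -> not full
Total rows cleared: 1

Answer: 1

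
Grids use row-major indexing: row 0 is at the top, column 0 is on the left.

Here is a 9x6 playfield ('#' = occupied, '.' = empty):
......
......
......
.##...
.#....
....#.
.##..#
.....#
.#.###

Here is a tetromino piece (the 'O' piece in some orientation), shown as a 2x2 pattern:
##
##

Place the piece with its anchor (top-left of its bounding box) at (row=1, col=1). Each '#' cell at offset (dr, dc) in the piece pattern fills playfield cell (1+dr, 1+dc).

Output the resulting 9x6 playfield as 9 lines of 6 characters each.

Fill (1+0,1+0) = (1,1)
Fill (1+0,1+1) = (1,2)
Fill (1+1,1+0) = (2,1)
Fill (1+1,1+1) = (2,2)

Answer: ......
.##...
.##...
.##...
.#....
....#.
.##..#
.....#
.#.###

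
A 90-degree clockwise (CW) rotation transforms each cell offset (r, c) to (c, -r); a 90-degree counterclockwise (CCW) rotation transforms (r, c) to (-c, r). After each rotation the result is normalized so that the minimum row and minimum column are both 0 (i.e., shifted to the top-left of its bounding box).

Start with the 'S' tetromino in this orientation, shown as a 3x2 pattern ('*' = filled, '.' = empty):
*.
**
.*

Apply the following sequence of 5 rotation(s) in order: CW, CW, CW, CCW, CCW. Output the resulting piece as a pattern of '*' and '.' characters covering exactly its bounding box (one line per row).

Start:
*.
**
.*
After rotation 1 (CW):
.**
**.
After rotation 2 (CW):
*.
**
.*
After rotation 3 (CW):
.**
**.
After rotation 4 (CCW):
*.
**
.*
After rotation 5 (CCW):
.**
**.

Answer: .**
**.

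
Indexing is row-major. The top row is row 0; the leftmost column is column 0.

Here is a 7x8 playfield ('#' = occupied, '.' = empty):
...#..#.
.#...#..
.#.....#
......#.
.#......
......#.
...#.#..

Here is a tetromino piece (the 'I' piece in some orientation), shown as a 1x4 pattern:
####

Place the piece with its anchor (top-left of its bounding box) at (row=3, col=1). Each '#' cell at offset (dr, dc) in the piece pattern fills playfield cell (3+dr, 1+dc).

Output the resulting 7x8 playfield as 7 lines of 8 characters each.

Fill (3+0,1+0) = (3,1)
Fill (3+0,1+1) = (3,2)
Fill (3+0,1+2) = (3,3)
Fill (3+0,1+3) = (3,4)

Answer: ...#..#.
.#...#..
.#.....#
.####.#.
.#......
......#.
...#.#..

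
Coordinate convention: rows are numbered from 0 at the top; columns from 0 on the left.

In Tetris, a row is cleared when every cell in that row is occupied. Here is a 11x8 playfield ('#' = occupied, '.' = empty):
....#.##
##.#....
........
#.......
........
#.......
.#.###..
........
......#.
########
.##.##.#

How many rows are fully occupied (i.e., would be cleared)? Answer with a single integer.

Check each row:
  row 0: 5 empty cells -> not full
  row 1: 5 empty cells -> not full
  row 2: 8 empty cells -> not full
  row 3: 7 empty cells -> not full
  row 4: 8 empty cells -> not full
  row 5: 7 empty cells -> not full
  row 6: 4 empty cells -> not full
  row 7: 8 empty cells -> not full
  row 8: 7 empty cells -> not full
  row 9: 0 empty cells -> FULL (clear)
  row 10: 3 empty cells -> not full
Total rows cleared: 1

Answer: 1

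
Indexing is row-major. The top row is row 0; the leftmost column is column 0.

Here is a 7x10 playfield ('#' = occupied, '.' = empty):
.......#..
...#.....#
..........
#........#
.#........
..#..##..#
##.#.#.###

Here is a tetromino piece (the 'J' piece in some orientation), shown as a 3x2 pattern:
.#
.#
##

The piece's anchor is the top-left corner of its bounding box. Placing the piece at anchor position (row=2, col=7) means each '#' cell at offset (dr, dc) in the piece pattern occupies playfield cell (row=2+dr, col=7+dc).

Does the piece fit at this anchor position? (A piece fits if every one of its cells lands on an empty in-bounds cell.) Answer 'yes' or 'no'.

Check each piece cell at anchor (2, 7):
  offset (0,1) -> (2,8): empty -> OK
  offset (1,1) -> (3,8): empty -> OK
  offset (2,0) -> (4,7): empty -> OK
  offset (2,1) -> (4,8): empty -> OK
All cells valid: yes

Answer: yes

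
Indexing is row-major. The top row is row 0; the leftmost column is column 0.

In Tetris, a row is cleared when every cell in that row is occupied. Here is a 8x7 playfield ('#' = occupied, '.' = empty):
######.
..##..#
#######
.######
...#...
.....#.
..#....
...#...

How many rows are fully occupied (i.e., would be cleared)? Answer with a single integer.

Answer: 1

Derivation:
Check each row:
  row 0: 1 empty cell -> not full
  row 1: 4 empty cells -> not full
  row 2: 0 empty cells -> FULL (clear)
  row 3: 1 empty cell -> not full
  row 4: 6 empty cells -> not full
  row 5: 6 empty cells -> not full
  row 6: 6 empty cells -> not full
  row 7: 6 empty cells -> not full
Total rows cleared: 1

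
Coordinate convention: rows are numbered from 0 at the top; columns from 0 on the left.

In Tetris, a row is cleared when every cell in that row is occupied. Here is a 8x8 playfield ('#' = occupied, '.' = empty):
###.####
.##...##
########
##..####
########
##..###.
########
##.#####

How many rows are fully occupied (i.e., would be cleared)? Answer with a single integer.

Answer: 3

Derivation:
Check each row:
  row 0: 1 empty cell -> not full
  row 1: 4 empty cells -> not full
  row 2: 0 empty cells -> FULL (clear)
  row 3: 2 empty cells -> not full
  row 4: 0 empty cells -> FULL (clear)
  row 5: 3 empty cells -> not full
  row 6: 0 empty cells -> FULL (clear)
  row 7: 1 empty cell -> not full
Total rows cleared: 3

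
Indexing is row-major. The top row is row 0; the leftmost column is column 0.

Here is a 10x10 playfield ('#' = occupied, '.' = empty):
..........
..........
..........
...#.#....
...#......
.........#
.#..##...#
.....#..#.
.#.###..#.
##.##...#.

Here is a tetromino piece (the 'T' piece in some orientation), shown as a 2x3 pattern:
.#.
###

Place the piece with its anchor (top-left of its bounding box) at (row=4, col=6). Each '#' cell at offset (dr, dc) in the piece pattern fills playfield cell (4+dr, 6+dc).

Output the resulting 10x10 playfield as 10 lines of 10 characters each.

Answer: ..........
..........
..........
...#.#....
...#...#..
......####
.#..##...#
.....#..#.
.#.###..#.
##.##...#.

Derivation:
Fill (4+0,6+1) = (4,7)
Fill (4+1,6+0) = (5,6)
Fill (4+1,6+1) = (5,7)
Fill (4+1,6+2) = (5,8)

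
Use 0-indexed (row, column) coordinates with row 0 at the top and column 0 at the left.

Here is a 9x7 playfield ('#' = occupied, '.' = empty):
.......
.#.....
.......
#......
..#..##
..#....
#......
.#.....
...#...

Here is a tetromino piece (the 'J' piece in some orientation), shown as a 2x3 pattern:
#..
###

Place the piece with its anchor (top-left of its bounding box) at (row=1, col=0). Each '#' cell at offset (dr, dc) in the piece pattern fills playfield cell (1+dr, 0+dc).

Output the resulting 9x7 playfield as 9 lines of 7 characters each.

Answer: .......
##.....
###....
#......
..#..##
..#....
#......
.#.....
...#...

Derivation:
Fill (1+0,0+0) = (1,0)
Fill (1+1,0+0) = (2,0)
Fill (1+1,0+1) = (2,1)
Fill (1+1,0+2) = (2,2)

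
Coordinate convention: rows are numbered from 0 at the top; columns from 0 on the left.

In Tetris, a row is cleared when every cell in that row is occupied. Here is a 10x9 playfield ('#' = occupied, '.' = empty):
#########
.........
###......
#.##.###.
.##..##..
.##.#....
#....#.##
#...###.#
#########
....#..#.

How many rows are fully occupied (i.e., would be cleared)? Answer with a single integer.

Answer: 2

Derivation:
Check each row:
  row 0: 0 empty cells -> FULL (clear)
  row 1: 9 empty cells -> not full
  row 2: 6 empty cells -> not full
  row 3: 3 empty cells -> not full
  row 4: 5 empty cells -> not full
  row 5: 6 empty cells -> not full
  row 6: 5 empty cells -> not full
  row 7: 4 empty cells -> not full
  row 8: 0 empty cells -> FULL (clear)
  row 9: 7 empty cells -> not full
Total rows cleared: 2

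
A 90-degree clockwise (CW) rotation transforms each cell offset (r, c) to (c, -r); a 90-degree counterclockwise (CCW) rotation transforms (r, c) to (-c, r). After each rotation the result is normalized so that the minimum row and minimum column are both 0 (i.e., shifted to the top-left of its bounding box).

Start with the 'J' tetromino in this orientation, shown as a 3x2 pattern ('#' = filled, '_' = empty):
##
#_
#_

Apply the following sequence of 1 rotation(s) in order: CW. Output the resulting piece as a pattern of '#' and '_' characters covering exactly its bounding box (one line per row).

Start:
##
#_
#_
After rotation 1 (CW):
###
__#

Answer: ###
__#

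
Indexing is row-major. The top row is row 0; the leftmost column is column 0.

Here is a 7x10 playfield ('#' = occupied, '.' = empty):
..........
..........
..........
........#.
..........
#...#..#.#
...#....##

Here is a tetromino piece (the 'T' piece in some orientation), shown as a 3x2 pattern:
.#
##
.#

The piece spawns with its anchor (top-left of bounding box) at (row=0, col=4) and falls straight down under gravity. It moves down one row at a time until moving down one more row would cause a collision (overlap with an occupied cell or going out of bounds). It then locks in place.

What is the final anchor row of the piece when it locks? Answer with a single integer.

Answer: 3

Derivation:
Spawn at (row=0, col=4). Try each row:
  row 0: fits
  row 1: fits
  row 2: fits
  row 3: fits
  row 4: blocked -> lock at row 3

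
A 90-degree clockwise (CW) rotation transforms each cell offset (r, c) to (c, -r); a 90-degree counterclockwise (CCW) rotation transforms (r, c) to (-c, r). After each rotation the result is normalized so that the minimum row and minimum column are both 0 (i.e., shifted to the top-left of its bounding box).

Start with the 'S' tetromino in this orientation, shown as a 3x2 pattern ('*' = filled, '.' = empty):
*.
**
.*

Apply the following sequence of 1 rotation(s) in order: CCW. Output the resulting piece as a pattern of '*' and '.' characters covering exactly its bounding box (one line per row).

Start:
*.
**
.*
After rotation 1 (CCW):
.**
**.

Answer: .**
**.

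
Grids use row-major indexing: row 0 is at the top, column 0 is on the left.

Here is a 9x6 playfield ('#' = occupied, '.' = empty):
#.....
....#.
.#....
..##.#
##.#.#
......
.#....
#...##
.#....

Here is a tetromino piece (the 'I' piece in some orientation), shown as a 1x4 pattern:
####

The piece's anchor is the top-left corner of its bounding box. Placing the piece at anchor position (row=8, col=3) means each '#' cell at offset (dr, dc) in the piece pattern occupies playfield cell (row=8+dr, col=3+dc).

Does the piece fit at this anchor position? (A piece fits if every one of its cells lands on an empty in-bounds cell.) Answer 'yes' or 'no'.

Answer: no

Derivation:
Check each piece cell at anchor (8, 3):
  offset (0,0) -> (8,3): empty -> OK
  offset (0,1) -> (8,4): empty -> OK
  offset (0,2) -> (8,5): empty -> OK
  offset (0,3) -> (8,6): out of bounds -> FAIL
All cells valid: no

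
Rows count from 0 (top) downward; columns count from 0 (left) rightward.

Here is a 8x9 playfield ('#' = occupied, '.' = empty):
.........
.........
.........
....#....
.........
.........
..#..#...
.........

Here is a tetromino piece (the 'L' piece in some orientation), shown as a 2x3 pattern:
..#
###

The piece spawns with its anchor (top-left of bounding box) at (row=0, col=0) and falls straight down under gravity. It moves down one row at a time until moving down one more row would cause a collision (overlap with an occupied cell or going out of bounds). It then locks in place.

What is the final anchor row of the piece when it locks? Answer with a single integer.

Answer: 4

Derivation:
Spawn at (row=0, col=0). Try each row:
  row 0: fits
  row 1: fits
  row 2: fits
  row 3: fits
  row 4: fits
  row 5: blocked -> lock at row 4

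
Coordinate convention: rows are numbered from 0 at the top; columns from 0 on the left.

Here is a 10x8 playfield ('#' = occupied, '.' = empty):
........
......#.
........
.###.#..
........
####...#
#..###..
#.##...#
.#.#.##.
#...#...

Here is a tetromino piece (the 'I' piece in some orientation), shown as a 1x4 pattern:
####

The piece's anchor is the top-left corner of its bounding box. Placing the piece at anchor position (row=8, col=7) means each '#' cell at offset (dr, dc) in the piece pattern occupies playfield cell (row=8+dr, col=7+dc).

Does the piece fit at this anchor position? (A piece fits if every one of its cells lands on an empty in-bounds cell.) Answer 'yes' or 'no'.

Answer: no

Derivation:
Check each piece cell at anchor (8, 7):
  offset (0,0) -> (8,7): empty -> OK
  offset (0,1) -> (8,8): out of bounds -> FAIL
  offset (0,2) -> (8,9): out of bounds -> FAIL
  offset (0,3) -> (8,10): out of bounds -> FAIL
All cells valid: no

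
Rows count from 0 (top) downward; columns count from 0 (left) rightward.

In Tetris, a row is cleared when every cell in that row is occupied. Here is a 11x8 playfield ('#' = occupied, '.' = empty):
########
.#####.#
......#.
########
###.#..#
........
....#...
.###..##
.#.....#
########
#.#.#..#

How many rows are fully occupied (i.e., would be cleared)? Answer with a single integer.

Answer: 3

Derivation:
Check each row:
  row 0: 0 empty cells -> FULL (clear)
  row 1: 2 empty cells -> not full
  row 2: 7 empty cells -> not full
  row 3: 0 empty cells -> FULL (clear)
  row 4: 3 empty cells -> not full
  row 5: 8 empty cells -> not full
  row 6: 7 empty cells -> not full
  row 7: 3 empty cells -> not full
  row 8: 6 empty cells -> not full
  row 9: 0 empty cells -> FULL (clear)
  row 10: 4 empty cells -> not full
Total rows cleared: 3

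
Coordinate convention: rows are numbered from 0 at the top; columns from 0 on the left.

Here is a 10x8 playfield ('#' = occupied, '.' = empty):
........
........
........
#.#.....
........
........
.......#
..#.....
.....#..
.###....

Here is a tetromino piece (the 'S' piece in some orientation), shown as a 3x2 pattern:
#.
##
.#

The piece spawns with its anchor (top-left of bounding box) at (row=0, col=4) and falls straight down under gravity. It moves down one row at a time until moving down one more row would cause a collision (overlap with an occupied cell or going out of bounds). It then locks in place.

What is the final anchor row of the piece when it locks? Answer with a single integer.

Answer: 5

Derivation:
Spawn at (row=0, col=4). Try each row:
  row 0: fits
  row 1: fits
  row 2: fits
  row 3: fits
  row 4: fits
  row 5: fits
  row 6: blocked -> lock at row 5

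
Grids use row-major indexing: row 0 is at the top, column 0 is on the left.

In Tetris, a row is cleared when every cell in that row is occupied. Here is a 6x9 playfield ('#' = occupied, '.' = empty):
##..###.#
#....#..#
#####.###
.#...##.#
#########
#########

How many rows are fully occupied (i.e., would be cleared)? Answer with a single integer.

Check each row:
  row 0: 3 empty cells -> not full
  row 1: 6 empty cells -> not full
  row 2: 1 empty cell -> not full
  row 3: 5 empty cells -> not full
  row 4: 0 empty cells -> FULL (clear)
  row 5: 0 empty cells -> FULL (clear)
Total rows cleared: 2

Answer: 2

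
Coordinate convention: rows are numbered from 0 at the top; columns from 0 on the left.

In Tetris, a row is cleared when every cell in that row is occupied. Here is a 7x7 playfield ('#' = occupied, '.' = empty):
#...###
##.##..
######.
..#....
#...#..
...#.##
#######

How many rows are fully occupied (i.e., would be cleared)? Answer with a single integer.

Answer: 1

Derivation:
Check each row:
  row 0: 3 empty cells -> not full
  row 1: 3 empty cells -> not full
  row 2: 1 empty cell -> not full
  row 3: 6 empty cells -> not full
  row 4: 5 empty cells -> not full
  row 5: 4 empty cells -> not full
  row 6: 0 empty cells -> FULL (clear)
Total rows cleared: 1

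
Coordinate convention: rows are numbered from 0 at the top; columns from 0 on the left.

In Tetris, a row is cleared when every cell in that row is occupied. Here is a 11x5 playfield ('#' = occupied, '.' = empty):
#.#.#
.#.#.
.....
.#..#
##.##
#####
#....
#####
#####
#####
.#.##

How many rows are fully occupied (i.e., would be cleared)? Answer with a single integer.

Answer: 4

Derivation:
Check each row:
  row 0: 2 empty cells -> not full
  row 1: 3 empty cells -> not full
  row 2: 5 empty cells -> not full
  row 3: 3 empty cells -> not full
  row 4: 1 empty cell -> not full
  row 5: 0 empty cells -> FULL (clear)
  row 6: 4 empty cells -> not full
  row 7: 0 empty cells -> FULL (clear)
  row 8: 0 empty cells -> FULL (clear)
  row 9: 0 empty cells -> FULL (clear)
  row 10: 2 empty cells -> not full
Total rows cleared: 4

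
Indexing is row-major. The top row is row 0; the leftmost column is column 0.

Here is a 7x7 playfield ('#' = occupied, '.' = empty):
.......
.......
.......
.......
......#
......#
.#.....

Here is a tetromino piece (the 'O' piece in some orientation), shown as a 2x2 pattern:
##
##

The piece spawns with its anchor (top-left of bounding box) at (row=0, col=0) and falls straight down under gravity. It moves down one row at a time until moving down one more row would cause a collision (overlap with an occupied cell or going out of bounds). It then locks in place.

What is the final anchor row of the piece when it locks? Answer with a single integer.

Spawn at (row=0, col=0). Try each row:
  row 0: fits
  row 1: fits
  row 2: fits
  row 3: fits
  row 4: fits
  row 5: blocked -> lock at row 4

Answer: 4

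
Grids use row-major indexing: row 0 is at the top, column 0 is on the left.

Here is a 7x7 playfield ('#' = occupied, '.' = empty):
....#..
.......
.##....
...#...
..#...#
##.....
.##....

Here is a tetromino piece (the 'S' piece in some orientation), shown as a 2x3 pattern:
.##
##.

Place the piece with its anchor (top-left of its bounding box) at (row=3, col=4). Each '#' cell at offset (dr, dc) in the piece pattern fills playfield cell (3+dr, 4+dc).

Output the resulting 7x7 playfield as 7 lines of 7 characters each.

Answer: ....#..
.......
.##....
...#.##
..#.###
##.....
.##....

Derivation:
Fill (3+0,4+1) = (3,5)
Fill (3+0,4+2) = (3,6)
Fill (3+1,4+0) = (4,4)
Fill (3+1,4+1) = (4,5)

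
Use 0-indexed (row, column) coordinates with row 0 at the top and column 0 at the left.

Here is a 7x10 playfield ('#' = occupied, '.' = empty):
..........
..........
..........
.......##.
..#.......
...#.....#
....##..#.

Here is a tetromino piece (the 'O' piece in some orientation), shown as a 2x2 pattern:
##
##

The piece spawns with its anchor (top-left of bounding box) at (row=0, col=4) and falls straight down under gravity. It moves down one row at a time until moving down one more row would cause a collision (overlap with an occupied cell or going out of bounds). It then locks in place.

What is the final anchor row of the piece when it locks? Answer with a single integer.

Spawn at (row=0, col=4). Try each row:
  row 0: fits
  row 1: fits
  row 2: fits
  row 3: fits
  row 4: fits
  row 5: blocked -> lock at row 4

Answer: 4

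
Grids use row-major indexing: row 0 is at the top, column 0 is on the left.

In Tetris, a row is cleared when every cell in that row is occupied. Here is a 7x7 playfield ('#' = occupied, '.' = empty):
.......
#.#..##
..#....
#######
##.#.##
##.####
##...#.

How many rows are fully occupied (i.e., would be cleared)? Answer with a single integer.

Answer: 1

Derivation:
Check each row:
  row 0: 7 empty cells -> not full
  row 1: 3 empty cells -> not full
  row 2: 6 empty cells -> not full
  row 3: 0 empty cells -> FULL (clear)
  row 4: 2 empty cells -> not full
  row 5: 1 empty cell -> not full
  row 6: 4 empty cells -> not full
Total rows cleared: 1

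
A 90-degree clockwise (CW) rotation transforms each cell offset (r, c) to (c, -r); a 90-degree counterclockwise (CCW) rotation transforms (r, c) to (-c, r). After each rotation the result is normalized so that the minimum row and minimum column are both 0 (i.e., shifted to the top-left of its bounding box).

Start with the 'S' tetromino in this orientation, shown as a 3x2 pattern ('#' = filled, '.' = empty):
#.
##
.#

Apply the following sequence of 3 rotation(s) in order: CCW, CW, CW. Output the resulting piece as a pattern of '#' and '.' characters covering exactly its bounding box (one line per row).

Answer: .##
##.

Derivation:
Start:
#.
##
.#
After rotation 1 (CCW):
.##
##.
After rotation 2 (CW):
#.
##
.#
After rotation 3 (CW):
.##
##.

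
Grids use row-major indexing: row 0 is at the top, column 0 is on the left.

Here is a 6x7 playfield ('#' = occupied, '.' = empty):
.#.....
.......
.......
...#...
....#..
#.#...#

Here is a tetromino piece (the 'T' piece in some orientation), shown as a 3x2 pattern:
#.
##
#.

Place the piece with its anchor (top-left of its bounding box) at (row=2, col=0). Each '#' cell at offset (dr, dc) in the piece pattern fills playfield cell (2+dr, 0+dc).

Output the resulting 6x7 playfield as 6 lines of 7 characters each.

Answer: .#.....
.......
#......
##.#...
#...#..
#.#...#

Derivation:
Fill (2+0,0+0) = (2,0)
Fill (2+1,0+0) = (3,0)
Fill (2+1,0+1) = (3,1)
Fill (2+2,0+0) = (4,0)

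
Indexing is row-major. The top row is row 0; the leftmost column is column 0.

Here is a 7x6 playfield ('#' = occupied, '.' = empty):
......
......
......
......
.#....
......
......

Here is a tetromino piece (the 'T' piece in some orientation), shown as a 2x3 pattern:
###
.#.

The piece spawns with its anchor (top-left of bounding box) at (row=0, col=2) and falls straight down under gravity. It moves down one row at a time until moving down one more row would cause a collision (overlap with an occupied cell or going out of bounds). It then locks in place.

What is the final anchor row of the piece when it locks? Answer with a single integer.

Spawn at (row=0, col=2). Try each row:
  row 0: fits
  row 1: fits
  row 2: fits
  row 3: fits
  row 4: fits
  row 5: fits
  row 6: blocked -> lock at row 5

Answer: 5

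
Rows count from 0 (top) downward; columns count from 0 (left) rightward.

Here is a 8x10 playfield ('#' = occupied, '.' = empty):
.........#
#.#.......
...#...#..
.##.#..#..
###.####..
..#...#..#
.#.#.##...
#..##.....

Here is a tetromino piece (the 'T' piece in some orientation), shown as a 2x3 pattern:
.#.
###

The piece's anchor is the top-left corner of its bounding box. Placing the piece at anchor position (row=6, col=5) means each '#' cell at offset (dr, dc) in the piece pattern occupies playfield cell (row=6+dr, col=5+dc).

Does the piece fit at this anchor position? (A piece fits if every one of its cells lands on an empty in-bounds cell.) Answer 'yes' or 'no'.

Answer: no

Derivation:
Check each piece cell at anchor (6, 5):
  offset (0,1) -> (6,6): occupied ('#') -> FAIL
  offset (1,0) -> (7,5): empty -> OK
  offset (1,1) -> (7,6): empty -> OK
  offset (1,2) -> (7,7): empty -> OK
All cells valid: no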